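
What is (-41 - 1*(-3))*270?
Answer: -10260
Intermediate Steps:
(-41 - 1*(-3))*270 = (-41 + 3)*270 = -38*270 = -10260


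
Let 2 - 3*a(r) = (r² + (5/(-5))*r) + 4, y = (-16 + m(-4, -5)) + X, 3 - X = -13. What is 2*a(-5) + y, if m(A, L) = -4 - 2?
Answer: -82/3 ≈ -27.333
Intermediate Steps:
m(A, L) = -6
X = 16 (X = 3 - 1*(-13) = 3 + 13 = 16)
y = -6 (y = (-16 - 6) + 16 = -22 + 16 = -6)
a(r) = -⅔ - r²/3 + r/3 (a(r) = ⅔ - ((r² + (5/(-5))*r) + 4)/3 = ⅔ - ((r² + (5*(-⅕))*r) + 4)/3 = ⅔ - ((r² - r) + 4)/3 = ⅔ - (4 + r² - r)/3 = ⅔ + (-4/3 - r²/3 + r/3) = -⅔ - r²/3 + r/3)
2*a(-5) + y = 2*(-⅔ - ⅓*(-5)² + (⅓)*(-5)) - 6 = 2*(-⅔ - ⅓*25 - 5/3) - 6 = 2*(-⅔ - 25/3 - 5/3) - 6 = 2*(-32/3) - 6 = -64/3 - 6 = -82/3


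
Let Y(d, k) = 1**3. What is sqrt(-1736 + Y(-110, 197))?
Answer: I*sqrt(1735) ≈ 41.653*I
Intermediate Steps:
Y(d, k) = 1
sqrt(-1736 + Y(-110, 197)) = sqrt(-1736 + 1) = sqrt(-1735) = I*sqrt(1735)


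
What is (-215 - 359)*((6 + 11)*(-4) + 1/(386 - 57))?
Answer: 1834422/47 ≈ 39030.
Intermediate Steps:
(-215 - 359)*((6 + 11)*(-4) + 1/(386 - 57)) = -574*(17*(-4) + 1/329) = -574*(-68 + 1/329) = -574*(-22371/329) = 1834422/47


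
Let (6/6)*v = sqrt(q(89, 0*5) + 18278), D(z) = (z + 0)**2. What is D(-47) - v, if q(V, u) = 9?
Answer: 2209 - sqrt(18287) ≈ 2073.8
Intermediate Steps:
D(z) = z**2
v = sqrt(18287) (v = sqrt(9 + 18278) = sqrt(18287) ≈ 135.23)
D(-47) - v = (-47)**2 - sqrt(18287) = 2209 - sqrt(18287)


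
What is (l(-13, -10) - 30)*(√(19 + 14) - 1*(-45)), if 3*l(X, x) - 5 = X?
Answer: -1470 - 98*√33/3 ≈ -1657.7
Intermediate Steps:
l(X, x) = 5/3 + X/3
(l(-13, -10) - 30)*(√(19 + 14) - 1*(-45)) = ((5/3 + (⅓)*(-13)) - 30)*(√(19 + 14) - 1*(-45)) = ((5/3 - 13/3) - 30)*(√33 + 45) = (-8/3 - 30)*(45 + √33) = -98*(45 + √33)/3 = -1470 - 98*√33/3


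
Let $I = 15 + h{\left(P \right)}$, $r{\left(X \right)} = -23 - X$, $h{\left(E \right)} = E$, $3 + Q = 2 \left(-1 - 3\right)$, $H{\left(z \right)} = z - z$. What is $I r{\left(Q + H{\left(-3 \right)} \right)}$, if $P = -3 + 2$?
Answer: $-168$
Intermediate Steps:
$H{\left(z \right)} = 0$
$Q = -11$ ($Q = -3 + 2 \left(-1 - 3\right) = -3 + 2 \left(-4\right) = -3 - 8 = -11$)
$P = -1$
$I = 14$ ($I = 15 - 1 = 14$)
$I r{\left(Q + H{\left(-3 \right)} \right)} = 14 \left(-23 - \left(-11 + 0\right)\right) = 14 \left(-23 - -11\right) = 14 \left(-23 + 11\right) = 14 \left(-12\right) = -168$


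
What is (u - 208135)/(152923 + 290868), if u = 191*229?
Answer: -164396/443791 ≈ -0.37044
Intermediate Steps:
u = 43739
(u - 208135)/(152923 + 290868) = (43739 - 208135)/(152923 + 290868) = -164396/443791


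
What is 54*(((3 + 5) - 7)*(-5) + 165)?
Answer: 8640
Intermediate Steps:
54*(((3 + 5) - 7)*(-5) + 165) = 54*((8 - 7)*(-5) + 165) = 54*(1*(-5) + 165) = 54*(-5 + 165) = 54*160 = 8640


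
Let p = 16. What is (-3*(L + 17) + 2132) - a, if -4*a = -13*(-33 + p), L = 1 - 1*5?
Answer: 8593/4 ≈ 2148.3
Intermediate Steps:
L = -4 (L = 1 - 5 = -4)
a = -221/4 (a = -(-13)*(-33 + 16)/4 = -(-13)*(-17)/4 = -¼*221 = -221/4 ≈ -55.250)
(-3*(L + 17) + 2132) - a = (-3*(-4 + 17) + 2132) - 1*(-221/4) = (-3*13 + 2132) + 221/4 = (-39 + 2132) + 221/4 = 2093 + 221/4 = 8593/4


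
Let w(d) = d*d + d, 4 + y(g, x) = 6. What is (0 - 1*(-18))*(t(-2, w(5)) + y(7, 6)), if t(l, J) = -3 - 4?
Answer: -90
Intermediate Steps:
y(g, x) = 2 (y(g, x) = -4 + 6 = 2)
w(d) = d + d² (w(d) = d² + d = d + d²)
t(l, J) = -7
(0 - 1*(-18))*(t(-2, w(5)) + y(7, 6)) = (0 - 1*(-18))*(-7 + 2) = (0 + 18)*(-5) = 18*(-5) = -90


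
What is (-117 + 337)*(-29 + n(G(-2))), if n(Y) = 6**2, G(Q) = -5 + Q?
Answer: 1540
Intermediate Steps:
n(Y) = 36
(-117 + 337)*(-29 + n(G(-2))) = (-117 + 337)*(-29 + 36) = 220*7 = 1540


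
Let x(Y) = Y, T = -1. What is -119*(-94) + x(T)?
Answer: 11185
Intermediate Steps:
-119*(-94) + x(T) = -119*(-94) - 1 = 11186 - 1 = 11185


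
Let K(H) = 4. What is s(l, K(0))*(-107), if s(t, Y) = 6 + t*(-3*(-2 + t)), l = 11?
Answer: 31137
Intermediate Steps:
s(t, Y) = 6 + t*(6 - 3*t)
s(l, K(0))*(-107) = (6 - 3*11**2 + 6*11)*(-107) = (6 - 3*121 + 66)*(-107) = (6 - 363 + 66)*(-107) = -291*(-107) = 31137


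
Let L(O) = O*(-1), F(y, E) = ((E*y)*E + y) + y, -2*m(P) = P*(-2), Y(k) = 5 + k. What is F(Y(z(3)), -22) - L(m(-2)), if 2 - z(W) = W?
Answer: 1942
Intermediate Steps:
z(W) = 2 - W
m(P) = P (m(P) = -P*(-2)/2 = -(-1)*P = P)
F(y, E) = 2*y + y*E**2 (F(y, E) = (y*E**2 + y) + y = (y + y*E**2) + y = 2*y + y*E**2)
L(O) = -O
F(Y(z(3)), -22) - L(m(-2)) = (5 + (2 - 1*3))*(2 + (-22)**2) - (-1)*(-2) = (5 + (2 - 3))*(2 + 484) - 1*2 = (5 - 1)*486 - 2 = 4*486 - 2 = 1944 - 2 = 1942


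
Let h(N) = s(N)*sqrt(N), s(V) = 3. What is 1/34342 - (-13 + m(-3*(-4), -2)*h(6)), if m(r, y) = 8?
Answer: 446447/34342 - 24*sqrt(6) ≈ -45.788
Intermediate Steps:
h(N) = 3*sqrt(N)
1/34342 - (-13 + m(-3*(-4), -2)*h(6)) = 1/34342 - (-13 + 8*(3*sqrt(6))) = 1/34342 - (-13 + 24*sqrt(6)) = 1/34342 + (13 - 24*sqrt(6)) = 446447/34342 - 24*sqrt(6)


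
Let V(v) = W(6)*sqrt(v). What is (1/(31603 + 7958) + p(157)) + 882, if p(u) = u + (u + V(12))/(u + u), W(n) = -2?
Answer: 82247321/79122 - 2*sqrt(3)/157 ≈ 1039.5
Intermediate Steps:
V(v) = -2*sqrt(v)
p(u) = u + (u - 4*sqrt(3))/(2*u) (p(u) = u + (u - 4*sqrt(3))/(u + u) = u + (u - 4*sqrt(3))/((2*u)) = u + (u - 4*sqrt(3))*(1/(2*u)) = u + (u - 4*sqrt(3))/(2*u))
(1/(31603 + 7958) + p(157)) + 882 = (1/(31603 + 7958) + (1/2 + 157 - 2*sqrt(3)/157)) + 882 = (1/39561 + (1/2 + 157 - 2*sqrt(3)*1/157)) + 882 = (1/39561 + (1/2 + 157 - 2*sqrt(3)/157)) + 882 = (1/39561 + (315/2 - 2*sqrt(3)/157)) + 882 = (12461717/79122 - 2*sqrt(3)/157) + 882 = 82247321/79122 - 2*sqrt(3)/157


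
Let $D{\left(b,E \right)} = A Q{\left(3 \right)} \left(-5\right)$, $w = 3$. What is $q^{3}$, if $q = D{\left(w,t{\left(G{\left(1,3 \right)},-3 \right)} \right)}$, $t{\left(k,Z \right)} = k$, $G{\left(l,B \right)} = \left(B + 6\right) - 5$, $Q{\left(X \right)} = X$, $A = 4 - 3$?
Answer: $-3375$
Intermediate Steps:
$A = 1$ ($A = 4 - 3 = 1$)
$G{\left(l,B \right)} = 1 + B$ ($G{\left(l,B \right)} = \left(6 + B\right) - 5 = 1 + B$)
$D{\left(b,E \right)} = -15$ ($D{\left(b,E \right)} = 1 \cdot 3 \left(-5\right) = 3 \left(-5\right) = -15$)
$q = -15$
$q^{3} = \left(-15\right)^{3} = -3375$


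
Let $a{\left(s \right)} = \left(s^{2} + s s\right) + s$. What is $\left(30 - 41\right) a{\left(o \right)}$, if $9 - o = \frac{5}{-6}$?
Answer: $- \frac{20119}{9} \approx -2235.4$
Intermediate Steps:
$o = \frac{59}{6}$ ($o = 9 - \frac{5}{-6} = 9 - 5 \left(- \frac{1}{6}\right) = 9 - - \frac{5}{6} = 9 + \frac{5}{6} = \frac{59}{6} \approx 9.8333$)
$a{\left(s \right)} = s + 2 s^{2}$ ($a{\left(s \right)} = \left(s^{2} + s^{2}\right) + s = 2 s^{2} + s = s + 2 s^{2}$)
$\left(30 - 41\right) a{\left(o \right)} = \left(30 - 41\right) \frac{59 \left(1 + 2 \cdot \frac{59}{6}\right)}{6} = - 11 \frac{59 \left(1 + \frac{59}{3}\right)}{6} = - 11 \cdot \frac{59}{6} \cdot \frac{62}{3} = \left(-11\right) \frac{1829}{9} = - \frac{20119}{9}$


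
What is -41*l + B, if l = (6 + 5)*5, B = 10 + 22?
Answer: -2223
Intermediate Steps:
B = 32
l = 55 (l = 11*5 = 55)
-41*l + B = -41*55 + 32 = -2255 + 32 = -2223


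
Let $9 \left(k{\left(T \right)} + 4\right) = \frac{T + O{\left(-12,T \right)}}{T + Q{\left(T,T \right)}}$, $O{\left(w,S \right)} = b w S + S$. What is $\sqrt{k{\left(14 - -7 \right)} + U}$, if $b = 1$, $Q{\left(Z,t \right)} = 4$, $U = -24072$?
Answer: $\frac{i \sqrt{5417310}}{15} \approx 155.17 i$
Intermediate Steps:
$O{\left(w,S \right)} = S + S w$ ($O{\left(w,S \right)} = 1 w S + S = w S + S = S w + S = S + S w$)
$k{\left(T \right)} = -4 - \frac{10 T}{9 \left(4 + T\right)}$ ($k{\left(T \right)} = -4 + \frac{\left(T + T \left(1 - 12\right)\right) \frac{1}{T + 4}}{9} = -4 + \frac{\left(T + T \left(-11\right)\right) \frac{1}{4 + T}}{9} = -4 + \frac{\left(T - 11 T\right) \frac{1}{4 + T}}{9} = -4 + \frac{- 10 T \frac{1}{4 + T}}{9} = -4 + \frac{\left(-10\right) T \frac{1}{4 + T}}{9} = -4 - \frac{10 T}{9 \left(4 + T\right)}$)
$\sqrt{k{\left(14 - -7 \right)} + U} = \sqrt{\frac{2 \left(-72 - 23 \left(14 - -7\right)\right)}{9 \left(4 + \left(14 - -7\right)\right)} - 24072} = \sqrt{\frac{2 \left(-72 - 23 \left(14 + 7\right)\right)}{9 \left(4 + \left(14 + 7\right)\right)} - 24072} = \sqrt{\frac{2 \left(-72 - 483\right)}{9 \left(4 + 21\right)} - 24072} = \sqrt{\frac{2 \left(-72 - 483\right)}{9 \cdot 25} - 24072} = \sqrt{\frac{2}{9} \cdot \frac{1}{25} \left(-555\right) - 24072} = \sqrt{- \frac{74}{15} - 24072} = \sqrt{- \frac{361154}{15}} = \frac{i \sqrt{5417310}}{15}$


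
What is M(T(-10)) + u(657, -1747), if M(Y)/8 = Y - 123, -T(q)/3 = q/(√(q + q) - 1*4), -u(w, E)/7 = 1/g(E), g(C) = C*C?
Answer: -9253691309/9156027 - 40*I*√5/3 ≈ -1010.7 - 29.814*I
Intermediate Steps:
g(C) = C²
u(w, E) = -7/E²
T(q) = -3*q/(-4 + √2*√q) (T(q) = -3*q/(√(q + q) - 1*4) = -3*q/(√(2*q) - 4) = -3*q/(√2*√q - 4) = -3*q/(-4 + √2*√q))
M(Y) = -984 + 8*Y (M(Y) = 8*(Y - 123) = 8*(-123 + Y) = -984 + 8*Y)
M(T(-10)) + u(657, -1747) = (-984 + 8*(-3*(-10)/(-4 + √2*√(-10)))) - 7/(-1747)² = (-984 + 8*(-3*(-10)/(-4 + √2*(I*√10)))) - 7*1/3052009 = (-984 + 8*(-3*(-10)/(-4 + 2*I*√5))) - 7/3052009 = (-984 + 8*(30/(-4 + 2*I*√5))) - 7/3052009 = (-984 + 240/(-4 + 2*I*√5)) - 7/3052009 = -3003176863/3052009 + 240/(-4 + 2*I*√5)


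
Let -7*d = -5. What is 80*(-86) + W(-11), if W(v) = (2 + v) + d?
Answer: -48218/7 ≈ -6888.3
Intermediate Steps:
d = 5/7 (d = -1/7*(-5) = 5/7 ≈ 0.71429)
W(v) = 19/7 + v (W(v) = (2 + v) + 5/7 = 19/7 + v)
80*(-86) + W(-11) = 80*(-86) + (19/7 - 11) = -6880 - 58/7 = -48218/7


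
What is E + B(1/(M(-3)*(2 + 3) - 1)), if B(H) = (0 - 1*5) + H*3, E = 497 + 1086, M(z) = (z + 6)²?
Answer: 69435/44 ≈ 1578.1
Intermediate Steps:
M(z) = (6 + z)²
E = 1583
B(H) = -5 + 3*H (B(H) = (0 - 5) + 3*H = -5 + 3*H)
E + B(1/(M(-3)*(2 + 3) - 1)) = 1583 + (-5 + 3/((6 - 3)²*(2 + 3) - 1)) = 1583 + (-5 + 3/(3²*5 - 1)) = 1583 + (-5 + 3/(9*5 - 1)) = 1583 + (-5 + 3/(45 - 1)) = 1583 + (-5 + 3/44) = 1583 - 217/44 = 69435/44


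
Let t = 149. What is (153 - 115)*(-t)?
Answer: -5662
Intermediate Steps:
(153 - 115)*(-t) = (153 - 115)*(-1*149) = 38*(-149) = -5662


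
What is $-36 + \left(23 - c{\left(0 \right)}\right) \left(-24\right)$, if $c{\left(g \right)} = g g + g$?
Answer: $-588$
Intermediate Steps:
$c{\left(g \right)} = g + g^{2}$ ($c{\left(g \right)} = g^{2} + g = g + g^{2}$)
$-36 + \left(23 - c{\left(0 \right)}\right) \left(-24\right) = -36 + \left(23 - 0 \left(1 + 0\right)\right) \left(-24\right) = -36 + \left(23 - 0 \cdot 1\right) \left(-24\right) = -36 + \left(23 - 0\right) \left(-24\right) = -36 + \left(23 + 0\right) \left(-24\right) = -36 + 23 \left(-24\right) = -36 - 552 = -588$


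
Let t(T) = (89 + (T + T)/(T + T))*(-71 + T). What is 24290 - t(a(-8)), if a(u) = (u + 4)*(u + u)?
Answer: 24920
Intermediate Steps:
a(u) = 2*u*(4 + u) (a(u) = (4 + u)*(2*u) = 2*u*(4 + u))
t(T) = -6390 + 90*T (t(T) = (89 + (2*T)/((2*T)))*(-71 + T) = (89 + (2*T)*(1/(2*T)))*(-71 + T) = (89 + 1)*(-71 + T) = 90*(-71 + T) = -6390 + 90*T)
24290 - t(a(-8)) = 24290 - (-6390 + 90*(2*(-8)*(4 - 8))) = 24290 - (-6390 + 90*(2*(-8)*(-4))) = 24290 - (-6390 + 90*64) = 24290 - (-6390 + 5760) = 24290 - 1*(-630) = 24290 + 630 = 24920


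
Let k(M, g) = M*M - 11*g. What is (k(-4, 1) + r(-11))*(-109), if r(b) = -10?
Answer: 545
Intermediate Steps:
k(M, g) = M**2 - 11*g
(k(-4, 1) + r(-11))*(-109) = (((-4)**2 - 11*1) - 10)*(-109) = ((16 - 11) - 10)*(-109) = (5 - 10)*(-109) = -5*(-109) = 545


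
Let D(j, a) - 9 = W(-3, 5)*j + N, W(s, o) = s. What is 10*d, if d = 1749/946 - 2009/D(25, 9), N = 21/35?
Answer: 4579315/14061 ≈ 325.67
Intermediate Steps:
N = ⅗ (N = 21*(1/35) = ⅗ ≈ 0.60000)
D(j, a) = 48/5 - 3*j (D(j, a) = 9 + (-3*j + ⅗) = 9 + (⅗ - 3*j) = 48/5 - 3*j)
d = 915863/28122 (d = 1749/946 - 2009/(48/5 - 3*25) = 1749*(1/946) - 2009/(48/5 - 75) = 159/86 - 2009/(-327/5) = 159/86 - 2009*(-5/327) = 159/86 + 10045/327 = 915863/28122 ≈ 32.568)
10*d = 10*(915863/28122) = 4579315/14061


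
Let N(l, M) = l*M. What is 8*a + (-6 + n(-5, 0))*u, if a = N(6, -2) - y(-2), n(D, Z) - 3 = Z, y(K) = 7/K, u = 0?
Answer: -68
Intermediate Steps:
n(D, Z) = 3 + Z
N(l, M) = M*l
a = -17/2 (a = -2*6 - 7/(-2) = -12 - 7*(-1)/2 = -12 - 1*(-7/2) = -12 + 7/2 = -17/2 ≈ -8.5000)
8*a + (-6 + n(-5, 0))*u = 8*(-17/2) + (-6 + (3 + 0))*0 = -68 + (-6 + 3)*0 = -68 - 3*0 = -68 + 0 = -68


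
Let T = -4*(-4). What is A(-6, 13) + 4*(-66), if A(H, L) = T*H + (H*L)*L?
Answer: -1374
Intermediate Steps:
T = 16
A(H, L) = 16*H + H*L² (A(H, L) = 16*H + (H*L)*L = 16*H + H*L²)
A(-6, 13) + 4*(-66) = -6*(16 + 13²) + 4*(-66) = -6*(16 + 169) - 264 = -6*185 - 264 = -1110 - 264 = -1374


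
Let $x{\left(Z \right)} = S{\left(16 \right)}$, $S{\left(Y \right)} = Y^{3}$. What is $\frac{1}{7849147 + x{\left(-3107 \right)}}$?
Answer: $\frac{1}{7853243} \approx 1.2734 \cdot 10^{-7}$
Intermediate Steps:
$x{\left(Z \right)} = 4096$ ($x{\left(Z \right)} = 16^{3} = 4096$)
$\frac{1}{7849147 + x{\left(-3107 \right)}} = \frac{1}{7849147 + 4096} = \frac{1}{7853243}$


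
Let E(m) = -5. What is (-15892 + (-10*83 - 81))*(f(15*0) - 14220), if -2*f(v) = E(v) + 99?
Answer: 239728401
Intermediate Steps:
f(v) = -47 (f(v) = -(-5 + 99)/2 = -1/2*94 = -47)
(-15892 + (-10*83 - 81))*(f(15*0) - 14220) = (-15892 + (-10*83 - 81))*(-47 - 14220) = (-15892 + (-830 - 81))*(-14267) = (-15892 - 911)*(-14267) = -16803*(-14267) = 239728401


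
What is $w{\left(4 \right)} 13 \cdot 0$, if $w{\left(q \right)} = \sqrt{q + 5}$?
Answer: $0$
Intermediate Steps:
$w{\left(q \right)} = \sqrt{5 + q}$
$w{\left(4 \right)} 13 \cdot 0 = \sqrt{5 + 4} \cdot 13 \cdot 0 = \sqrt{9} \cdot 13 \cdot 0 = 3 \cdot 13 \cdot 0 = 39 \cdot 0 = 0$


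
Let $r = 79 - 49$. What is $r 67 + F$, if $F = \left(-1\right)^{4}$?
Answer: $2011$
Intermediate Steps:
$F = 1$
$r = 30$ ($r = 79 - 49 = 30$)
$r 67 + F = 30 \cdot 67 + 1 = 2010 + 1 = 2011$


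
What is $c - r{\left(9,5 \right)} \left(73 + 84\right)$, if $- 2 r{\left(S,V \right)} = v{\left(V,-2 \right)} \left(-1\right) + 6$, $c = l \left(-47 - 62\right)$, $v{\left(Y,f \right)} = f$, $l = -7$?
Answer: $1391$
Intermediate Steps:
$c = 763$ ($c = - 7 \left(-47 - 62\right) = \left(-7\right) \left(-109\right) = 763$)
$r{\left(S,V \right)} = -4$ ($r{\left(S,V \right)} = - \frac{\left(-2\right) \left(-1\right) + 6}{2} = - \frac{2 + 6}{2} = \left(- \frac{1}{2}\right) 8 = -4$)
$c - r{\left(9,5 \right)} \left(73 + 84\right) = 763 - - 4 \left(73 + 84\right) = 763 - \left(-4\right) 157 = 763 - -628 = 763 + 628 = 1391$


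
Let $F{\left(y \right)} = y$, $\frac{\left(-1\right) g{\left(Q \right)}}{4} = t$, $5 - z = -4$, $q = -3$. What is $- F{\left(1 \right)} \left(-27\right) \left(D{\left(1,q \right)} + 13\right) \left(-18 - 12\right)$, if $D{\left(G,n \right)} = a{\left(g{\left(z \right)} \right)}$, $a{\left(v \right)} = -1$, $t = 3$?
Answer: $-9720$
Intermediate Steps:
$z = 9$ ($z = 5 - -4 = 5 + 4 = 9$)
$g{\left(Q \right)} = -12$ ($g{\left(Q \right)} = \left(-4\right) 3 = -12$)
$D{\left(G,n \right)} = -1$
$- F{\left(1 \right)} \left(-27\right) \left(D{\left(1,q \right)} + 13\right) \left(-18 - 12\right) = \left(-1\right) 1 \left(-27\right) \left(-1 + 13\right) \left(-18 - 12\right) = \left(-1\right) \left(-27\right) 12 \left(-30\right) = 27 \left(-360\right) = -9720$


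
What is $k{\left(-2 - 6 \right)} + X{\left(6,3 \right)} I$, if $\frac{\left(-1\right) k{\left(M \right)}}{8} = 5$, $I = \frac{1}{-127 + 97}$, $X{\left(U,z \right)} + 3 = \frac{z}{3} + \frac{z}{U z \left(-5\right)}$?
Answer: $- \frac{35939}{900} \approx -39.932$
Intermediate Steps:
$X{\left(U,z \right)} = -3 - \frac{1}{5 U} + \frac{z}{3}$ ($X{\left(U,z \right)} = -3 + \left(\frac{z}{3} + \frac{z}{U z \left(-5\right)}\right) = -3 + \left(z \frac{1}{3} + \frac{z}{\left(-5\right) U z}\right) = -3 + \left(\frac{z}{3} + z \left(- \frac{1}{5 U z}\right)\right) = -3 + \left(\frac{z}{3} - \frac{1}{5 U}\right) = -3 + \left(- \frac{1}{5 U} + \frac{z}{3}\right) = -3 - \frac{1}{5 U} + \frac{z}{3}$)
$I = - \frac{1}{30}$ ($I = \frac{1}{-30} = - \frac{1}{30} \approx -0.033333$)
$k{\left(M \right)} = -40$ ($k{\left(M \right)} = \left(-8\right) 5 = -40$)
$k{\left(-2 - 6 \right)} + X{\left(6,3 \right)} I = -40 + \left(-3 - \frac{1}{5 \cdot 6} + \frac{1}{3} \cdot 3\right) \left(- \frac{1}{30}\right) = -40 + \left(-3 - \frac{1}{30} + 1\right) \left(- \frac{1}{30}\right) = -40 - - \frac{61}{900} = -40 + \frac{61}{900} = - \frac{35939}{900}$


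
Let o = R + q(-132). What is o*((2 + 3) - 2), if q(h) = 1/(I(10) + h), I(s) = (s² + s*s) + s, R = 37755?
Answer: 2944891/26 ≈ 1.1327e+5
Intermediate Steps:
I(s) = s + 2*s² (I(s) = (s² + s²) + s = 2*s² + s = s + 2*s²)
q(h) = 1/(210 + h) (q(h) = 1/(10*(1 + 2*10) + h) = 1/(10*(1 + 20) + h) = 1/(10*21 + h) = 1/(210 + h))
o = 2944891/78 (o = 37755 + 1/(210 - 132) = 37755 + 1/78 = 2944891/78 ≈ 37755.)
o*((2 + 3) - 2) = 2944891*((2 + 3) - 2)/78 = 2944891*(5 - 2)/78 = (2944891/78)*3 = 2944891/26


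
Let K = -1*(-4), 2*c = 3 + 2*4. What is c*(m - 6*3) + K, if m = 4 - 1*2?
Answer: -84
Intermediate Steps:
m = 2 (m = 4 - 2 = 2)
c = 11/2 (c = (3 + 2*4)/2 = (3 + 8)/2 = (½)*11 = 11/2 ≈ 5.5000)
K = 4
c*(m - 6*3) + K = 11*(2 - 6*3)/2 + 4 = 11*(2 - 18)/2 + 4 = (11/2)*(-16) + 4 = -88 + 4 = -84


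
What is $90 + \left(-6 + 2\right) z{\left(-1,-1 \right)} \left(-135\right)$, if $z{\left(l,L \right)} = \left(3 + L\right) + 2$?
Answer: $2250$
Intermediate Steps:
$z{\left(l,L \right)} = 5 + L$
$90 + \left(-6 + 2\right) z{\left(-1,-1 \right)} \left(-135\right) = 90 + \left(-6 + 2\right) \left(5 - 1\right) \left(-135\right) = 90 + \left(-4\right) 4 \left(-135\right) = 90 - -2160 = 90 + 2160 = 2250$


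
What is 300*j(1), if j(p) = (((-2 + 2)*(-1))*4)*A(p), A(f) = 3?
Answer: 0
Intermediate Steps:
j(p) = 0 (j(p) = (((-2 + 2)*(-1))*4)*3 = ((0*(-1))*4)*3 = (0*4)*3 = 0*3 = 0)
300*j(1) = 300*0 = 0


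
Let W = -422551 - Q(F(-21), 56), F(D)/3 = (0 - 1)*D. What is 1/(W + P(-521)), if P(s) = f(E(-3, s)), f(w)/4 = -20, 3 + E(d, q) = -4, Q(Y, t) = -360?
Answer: -1/422271 ≈ -2.3681e-6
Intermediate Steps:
F(D) = -3*D (F(D) = 3*((0 - 1)*D) = 3*(-D) = -3*D)
E(d, q) = -7 (E(d, q) = -3 - 4 = -7)
f(w) = -80 (f(w) = 4*(-20) = -80)
P(s) = -80
W = -422191 (W = -422551 - 1*(-360) = -422551 + 360 = -422191)
1/(W + P(-521)) = 1/(-422191 - 80) = 1/(-422271) = -1/422271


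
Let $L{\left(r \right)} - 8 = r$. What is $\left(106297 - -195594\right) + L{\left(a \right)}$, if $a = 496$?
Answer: $302395$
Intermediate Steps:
$L{\left(r \right)} = 8 + r$
$\left(106297 - -195594\right) + L{\left(a \right)} = \left(106297 - -195594\right) + \left(8 + 496\right) = \left(106297 + 195594\right) + 504 = 301891 + 504 = 302395$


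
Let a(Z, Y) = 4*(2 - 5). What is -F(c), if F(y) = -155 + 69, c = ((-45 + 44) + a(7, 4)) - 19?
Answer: 86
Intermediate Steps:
a(Z, Y) = -12 (a(Z, Y) = 4*(-3) = -12)
c = -32 (c = ((-45 + 44) - 12) - 19 = (-1 - 12) - 19 = -13 - 19 = -32)
F(y) = -86
-F(c) = -1*(-86) = 86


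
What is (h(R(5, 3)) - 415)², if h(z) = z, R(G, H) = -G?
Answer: 176400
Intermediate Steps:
(h(R(5, 3)) - 415)² = (-1*5 - 415)² = (-5 - 415)² = (-420)² = 176400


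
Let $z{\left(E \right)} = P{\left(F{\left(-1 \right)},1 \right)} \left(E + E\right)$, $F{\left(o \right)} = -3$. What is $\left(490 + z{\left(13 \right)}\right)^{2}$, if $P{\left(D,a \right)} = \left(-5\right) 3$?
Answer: $10000$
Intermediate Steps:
$P{\left(D,a \right)} = -15$
$z{\left(E \right)} = - 30 E$ ($z{\left(E \right)} = - 15 \left(E + E\right) = - 15 \cdot 2 E = - 30 E$)
$\left(490 + z{\left(13 \right)}\right)^{2} = \left(490 - 390\right)^{2} = 100^{2} = 10000$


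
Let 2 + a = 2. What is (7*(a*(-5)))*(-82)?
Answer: 0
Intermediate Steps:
a = 0 (a = -2 + 2 = 0)
(7*(a*(-5)))*(-82) = (7*(0*(-5)))*(-82) = (7*0)*(-82) = 0*(-82) = 0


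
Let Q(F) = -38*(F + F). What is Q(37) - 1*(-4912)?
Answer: 2100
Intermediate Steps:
Q(F) = -76*F
Q(37) - 1*(-4912) = -76*37 - 1*(-4912) = -2812 + 4912 = 2100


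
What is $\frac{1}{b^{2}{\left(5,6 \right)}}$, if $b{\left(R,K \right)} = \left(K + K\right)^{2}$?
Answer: $\frac{1}{20736} \approx 4.8225 \cdot 10^{-5}$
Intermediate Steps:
$b{\left(R,K \right)} = 4 K^{2}$ ($b{\left(R,K \right)} = \left(2 K\right)^{2} = 4 K^{2}$)
$\frac{1}{b^{2}{\left(5,6 \right)}} = \frac{1}{\left(4 \cdot 6^{2}\right)^{2}} = \frac{1}{\left(4 \cdot 36\right)^{2}} = \frac{1}{144^{2}} = \frac{1}{20736}$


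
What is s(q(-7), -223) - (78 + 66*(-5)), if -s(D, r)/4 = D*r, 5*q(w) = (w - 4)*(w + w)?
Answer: 138628/5 ≈ 27726.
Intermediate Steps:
q(w) = 2*w*(-4 + w)/5 (q(w) = ((w - 4)*(w + w))/5 = ((-4 + w)*(2*w))/5 = (2*w*(-4 + w))/5 = 2*w*(-4 + w)/5)
s(D, r) = -4*D*r
s(q(-7), -223) - (78 + 66*(-5)) = -4*(⅖)*(-7)*(-4 - 7)*(-223) - (78 + 66*(-5)) = -4*(⅖)*(-7)*(-11)*(-223) - (78 - 330) = -4*154/5*(-223) - 1*(-252) = 137368/5 + 252 = 138628/5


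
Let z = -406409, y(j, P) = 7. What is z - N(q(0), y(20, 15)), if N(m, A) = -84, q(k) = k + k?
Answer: -406325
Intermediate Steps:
q(k) = 2*k
z - N(q(0), y(20, 15)) = -406409 - 1*(-84) = -406409 + 84 = -406325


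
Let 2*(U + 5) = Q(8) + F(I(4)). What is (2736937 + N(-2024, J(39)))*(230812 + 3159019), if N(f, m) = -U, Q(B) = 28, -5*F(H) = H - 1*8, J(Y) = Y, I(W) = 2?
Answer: 46388606726347/5 ≈ 9.2777e+12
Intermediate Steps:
F(H) = 8/5 - H/5 (F(H) = -(H - 1*8)/5 = -(H - 8)/5 = -(-8 + H)/5 = 8/5 - H/5)
U = 48/5 (U = -5 + (28 + (8/5 - ⅕*2))/2 = -5 + (28 + (8/5 - ⅖))/2 = -5 + (28 + 6/5)/2 = -5 + (½)*(146/5) = -5 + 73/5 = 48/5 ≈ 9.6000)
N(f, m) = -48/5 (N(f, m) = -1*48/5 = -48/5)
(2736937 + N(-2024, J(39)))*(230812 + 3159019) = (2736937 - 48/5)*(230812 + 3159019) = (13684637/5)*3389831 = 46388606726347/5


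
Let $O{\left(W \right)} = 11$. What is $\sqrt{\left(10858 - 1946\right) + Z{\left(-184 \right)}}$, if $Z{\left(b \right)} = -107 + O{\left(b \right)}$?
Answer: $4 \sqrt{551} \approx 93.894$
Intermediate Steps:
$Z{\left(b \right)} = -96$ ($Z{\left(b \right)} = -107 + 11 = -96$)
$\sqrt{\left(10858 - 1946\right) + Z{\left(-184 \right)}} = \sqrt{\left(10858 - 1946\right) - 96} = \sqrt{8912 - 96} = \sqrt{8816} = 4 \sqrt{551}$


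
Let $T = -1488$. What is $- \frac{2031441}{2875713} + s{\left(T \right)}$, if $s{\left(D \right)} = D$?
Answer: $- \frac{1427030795}{958571} \approx -1488.7$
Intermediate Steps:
$- \frac{2031441}{2875713} + s{\left(T \right)} = - \frac{2031441}{2875713} - 1488 = \left(-2031441\right) \frac{1}{2875713} - 1488 = - \frac{677147}{958571} - 1488 = - \frac{1427030795}{958571}$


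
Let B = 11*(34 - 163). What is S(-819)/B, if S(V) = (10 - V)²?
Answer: -687241/1419 ≈ -484.31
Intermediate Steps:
B = -1419 (B = 11*(-129) = -1419)
S(-819)/B = (-10 - 819)²/(-1419) = (-829)²*(-1/1419) = 687241*(-1/1419) = -687241/1419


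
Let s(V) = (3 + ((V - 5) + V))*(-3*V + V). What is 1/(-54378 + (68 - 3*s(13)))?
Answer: -1/52438 ≈ -1.9070e-5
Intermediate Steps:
s(V) = -2*V*(-2 + 2*V) (s(V) = (3 + ((-5 + V) + V))*(-2*V) = (3 + (-5 + 2*V))*(-2*V) = (-2 + 2*V)*(-2*V) = -2*V*(-2 + 2*V))
1/(-54378 + (68 - 3*s(13))) = 1/(-54378 + (68 - 12*13*(1 - 1*13))) = 1/(-54378 + (68 - 12*13*(1 - 13))) = 1/(-54378 + (68 - 12*13*(-12))) = 1/(-54378 + (68 - 3*(-624))) = 1/(-54378 + (68 + 1872)) = 1/(-54378 + 1940) = 1/(-52438) = -1/52438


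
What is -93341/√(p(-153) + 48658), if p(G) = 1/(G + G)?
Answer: -280023*√506237798/14889347 ≈ -423.15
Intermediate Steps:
p(G) = 1/(2*G)
-93341/√(p(-153) + 48658) = -93341/√((½)/(-153) + 48658) = -93341/√((½)*(-1/153) + 48658) = -93341/√(-1/306 + 48658) = -93341*3*√506237798/14889347 = -280023*√506237798/14889347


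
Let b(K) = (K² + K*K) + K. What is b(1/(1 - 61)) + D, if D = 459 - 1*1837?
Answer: -2480429/1800 ≈ -1378.0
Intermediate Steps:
D = -1378 (D = 459 - 1837 = -1378)
b(K) = K + 2*K² (b(K) = (K² + K²) + K = 2*K² + K = K + 2*K²)
b(1/(1 - 61)) + D = (1 + 2/(1 - 61))/(1 - 61) - 1378 = (1 + 2/(-60))/(-60) - 1378 = -(1 + 2*(-1/60))/60 - 1378 = -(1 - 1/30)/60 - 1378 = -1/60*29/30 - 1378 = -29/1800 - 1378 = -2480429/1800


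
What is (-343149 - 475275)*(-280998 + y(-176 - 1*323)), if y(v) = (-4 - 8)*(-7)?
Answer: 229906759536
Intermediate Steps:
y(v) = 84 (y(v) = -12*(-7) = 84)
(-343149 - 475275)*(-280998 + y(-176 - 1*323)) = (-343149 - 475275)*(-280998 + 84) = -818424*(-280914) = 229906759536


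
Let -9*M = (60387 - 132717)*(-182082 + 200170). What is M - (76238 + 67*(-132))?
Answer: 435899498/3 ≈ 1.4530e+8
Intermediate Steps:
M = 436101680/3 (M = -(60387 - 132717)*(-182082 + 200170)/9 = -(-24110)*18088/3 = -⅑*(-1308305040) = 436101680/3 ≈ 1.4537e+8)
M - (76238 + 67*(-132)) = 436101680/3 - (76238 + 67*(-132)) = 436101680/3 - (76238 - 8844) = 436101680/3 - 1*67394 = 436101680/3 - 67394 = 435899498/3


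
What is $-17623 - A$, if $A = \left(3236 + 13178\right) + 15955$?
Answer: $-49992$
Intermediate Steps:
$A = 32369$ ($A = 16414 + 15955 = 32369$)
$-17623 - A = -17623 - 32369 = -49992$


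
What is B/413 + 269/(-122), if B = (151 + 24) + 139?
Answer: -72789/50386 ≈ -1.4446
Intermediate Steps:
B = 314 (B = 175 + 139 = 314)
B/413 + 269/(-122) = 314/413 + 269/(-122) = 314*(1/413) + 269*(-1/122) = 314/413 - 269/122 = -72789/50386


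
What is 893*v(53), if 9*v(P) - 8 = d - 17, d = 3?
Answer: -1786/3 ≈ -595.33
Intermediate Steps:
v(P) = -⅔ (v(P) = 8/9 + (3 - 17)/9 = 8/9 + (⅑)*(-14) = 8/9 - 14/9 = -⅔)
893*v(53) = 893*(-⅔) = -1786/3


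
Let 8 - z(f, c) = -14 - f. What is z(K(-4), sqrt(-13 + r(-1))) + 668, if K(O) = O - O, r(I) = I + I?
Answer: 690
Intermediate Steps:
r(I) = 2*I
K(O) = 0
z(f, c) = 22 + f (z(f, c) = 8 - (-14 - f) = 8 + (14 + f) = 22 + f)
z(K(-4), sqrt(-13 + r(-1))) + 668 = (22 + 0) + 668 = 22 + 668 = 690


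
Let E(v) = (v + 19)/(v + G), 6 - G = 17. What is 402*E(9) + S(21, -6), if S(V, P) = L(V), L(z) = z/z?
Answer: -5627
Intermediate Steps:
G = -11 (G = 6 - 1*17 = 6 - 17 = -11)
L(z) = 1
S(V, P) = 1
E(v) = (19 + v)/(-11 + v) (E(v) = (v + 19)/(v - 11) = (19 + v)/(-11 + v))
402*E(9) + S(21, -6) = 402*((19 + 9)/(-11 + 9)) + 1 = 402*(28/(-2)) + 1 = 402*(-½*28) + 1 = 402*(-14) + 1 = -5628 + 1 = -5627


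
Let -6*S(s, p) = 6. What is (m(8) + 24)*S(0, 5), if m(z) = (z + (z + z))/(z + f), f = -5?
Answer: -32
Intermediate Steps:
S(s, p) = -1 (S(s, p) = -⅙*6 = -1)
m(z) = 3*z/(-5 + z) (m(z) = (z + (z + z))/(z - 5) = (z + 2*z)/(-5 + z) = (3*z)/(-5 + z) = 3*z/(-5 + z))
(m(8) + 24)*S(0, 5) = (3*8/(-5 + 8) + 24)*(-1) = (3*8/3 + 24)*(-1) = (3*8*(⅓) + 24)*(-1) = (8 + 24)*(-1) = 32*(-1) = -32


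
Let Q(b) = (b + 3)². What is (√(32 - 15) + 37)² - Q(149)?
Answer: -21718 + 74*√17 ≈ -21413.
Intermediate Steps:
Q(b) = (3 + b)²
(√(32 - 15) + 37)² - Q(149) = (√(32 - 15) + 37)² - (3 + 149)² = (√17 + 37)² - 1*152² = (37 + √17)² - 1*23104 = (37 + √17)² - 23104 = -23104 + (37 + √17)²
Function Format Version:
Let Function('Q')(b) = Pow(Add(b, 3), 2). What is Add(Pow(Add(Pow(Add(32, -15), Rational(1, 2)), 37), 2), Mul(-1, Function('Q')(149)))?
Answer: Add(-21718, Mul(74, Pow(17, Rational(1, 2)))) ≈ -21413.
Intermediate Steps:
Function('Q')(b) = Pow(Add(3, b), 2)
Add(Pow(Add(Pow(Add(32, -15), Rational(1, 2)), 37), 2), Mul(-1, Function('Q')(149))) = Add(Pow(Add(Pow(Add(32, -15), Rational(1, 2)), 37), 2), Mul(-1, Pow(Add(3, 149), 2))) = Add(Pow(Add(Pow(17, Rational(1, 2)), 37), 2), Mul(-1, Pow(152, 2))) = Add(Pow(Add(37, Pow(17, Rational(1, 2))), 2), Mul(-1, 23104)) = Add(Pow(Add(37, Pow(17, Rational(1, 2))), 2), -23104) = Add(-23104, Pow(Add(37, Pow(17, Rational(1, 2))), 2))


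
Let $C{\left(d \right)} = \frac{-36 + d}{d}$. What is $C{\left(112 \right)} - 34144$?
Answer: $- \frac{956013}{28} \approx -34143.0$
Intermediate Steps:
$C{\left(d \right)} = \frac{-36 + d}{d}$
$C{\left(112 \right)} - 34144 = \frac{-36 + 112}{112} - 34144 = \frac{1}{112} \cdot 76 - 34144 = \frac{19}{28} - 34144 = - \frac{956013}{28}$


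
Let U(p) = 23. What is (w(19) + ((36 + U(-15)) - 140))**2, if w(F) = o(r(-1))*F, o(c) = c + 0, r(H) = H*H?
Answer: 3844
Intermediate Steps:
r(H) = H**2
o(c) = c
w(F) = F (w(F) = (-1)**2*F = 1*F = F)
(w(19) + ((36 + U(-15)) - 140))**2 = (19 + ((36 + 23) - 140))**2 = (19 + (59 - 140))**2 = (19 - 81)**2 = (-62)**2 = 3844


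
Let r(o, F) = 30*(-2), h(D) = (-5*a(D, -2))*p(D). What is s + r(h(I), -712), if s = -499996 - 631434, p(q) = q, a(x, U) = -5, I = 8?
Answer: -1131490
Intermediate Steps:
h(D) = 25*D (h(D) = (-5*(-5))*D = 25*D)
r(o, F) = -60
s = -1131430
s + r(h(I), -712) = -1131430 - 60 = -1131490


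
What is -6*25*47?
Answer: -7050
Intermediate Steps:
-6*25*47 = -150*47 = -7050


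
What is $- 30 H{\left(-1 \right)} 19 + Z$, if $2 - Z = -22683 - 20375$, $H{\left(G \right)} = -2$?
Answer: $44200$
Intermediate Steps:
$Z = 43060$ ($Z = 2 - \left(-22683 - 20375\right) = 2 - -43058 = 2 + 43058 = 43060$)
$- 30 H{\left(-1 \right)} 19 + Z = \left(-30\right) \left(-2\right) 19 + 43060 = 60 \cdot 19 + 43060 = 1140 + 43060 = 44200$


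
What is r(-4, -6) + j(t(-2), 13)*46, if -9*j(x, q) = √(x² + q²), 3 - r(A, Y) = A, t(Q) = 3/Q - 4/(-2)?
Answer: 7 - 23*√677/9 ≈ -59.494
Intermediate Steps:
t(Q) = 2 + 3/Q (t(Q) = 3/Q - 4*(-½) = 3/Q + 2 = 2 + 3/Q)
r(A, Y) = 3 - A
j(x, q) = -√(q² + x²)/9 (j(x, q) = -√(x² + q²)/9 = -√(q² + x²)/9)
r(-4, -6) + j(t(-2), 13)*46 = (3 - 1*(-4)) - √(13² + (2 + 3/(-2))²)/9*46 = (3 + 4) - √(169 + (2 + 3*(-½))²)/9*46 = 7 - √(169 + (2 - 3/2)²)/9*46 = 7 - √(169 + (½)²)/9*46 = 7 - √(169 + ¼)/9*46 = 7 - √677/18*46 = 7 - 23*√677/9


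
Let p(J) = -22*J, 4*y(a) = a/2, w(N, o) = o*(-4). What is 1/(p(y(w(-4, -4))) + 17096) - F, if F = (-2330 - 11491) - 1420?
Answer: 259889533/17052 ≈ 15241.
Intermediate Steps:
w(N, o) = -4*o
y(a) = a/8 (y(a) = (a/2)/4 = a/8)
F = -15241 (F = -13821 - 1420 = -15241)
1/(p(y(w(-4, -4))) + 17096) - F = 1/(-11*(-4*(-4))/4 + 17096) - 1*(-15241) = 1/(-11*16/4 + 17096) + 15241 = 1/(-22*2 + 17096) + 15241 = 1/(-44 + 17096) + 15241 = 1/17052 + 15241 = 259889533/17052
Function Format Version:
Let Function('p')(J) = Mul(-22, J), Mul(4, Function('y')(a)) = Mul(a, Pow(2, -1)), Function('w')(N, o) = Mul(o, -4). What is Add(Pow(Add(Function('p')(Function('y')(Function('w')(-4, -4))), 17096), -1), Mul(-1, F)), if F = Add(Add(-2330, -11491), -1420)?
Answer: Rational(259889533, 17052) ≈ 15241.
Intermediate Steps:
Function('w')(N, o) = Mul(-4, o)
Function('y')(a) = Mul(Rational(1, 8), a) (Function('y')(a) = Mul(Rational(1, 4), Mul(a, Pow(2, -1))) = Mul(Rational(1, 4), Mul(a, Rational(1, 2))) = Mul(Rational(1, 4), Mul(Rational(1, 2), a)) = Mul(Rational(1, 8), a))
F = -15241 (F = Add(-13821, -1420) = -15241)
Add(Pow(Add(Function('p')(Function('y')(Function('w')(-4, -4))), 17096), -1), Mul(-1, F)) = Add(Pow(Add(Mul(-22, Mul(Rational(1, 8), Mul(-4, -4))), 17096), -1), Mul(-1, -15241)) = Add(Pow(Add(Mul(-22, Mul(Rational(1, 8), 16)), 17096), -1), 15241) = Add(Pow(Add(Mul(-22, 2), 17096), -1), 15241) = Add(Pow(Add(-44, 17096), -1), 15241) = Add(Pow(17052, -1), 15241) = Add(Rational(1, 17052), 15241) = Rational(259889533, 17052)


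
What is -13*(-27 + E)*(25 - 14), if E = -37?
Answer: 9152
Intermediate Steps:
-13*(-27 + E)*(25 - 14) = -13*(-27 - 37)*(25 - 14) = -(-832)*11 = -13*(-704) = 9152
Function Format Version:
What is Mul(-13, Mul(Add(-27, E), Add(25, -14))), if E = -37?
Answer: 9152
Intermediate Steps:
Mul(-13, Mul(Add(-27, E), Add(25, -14))) = Mul(-13, Mul(Add(-27, -37), Add(25, -14))) = Mul(-13, Mul(-64, 11)) = Mul(-13, -704) = 9152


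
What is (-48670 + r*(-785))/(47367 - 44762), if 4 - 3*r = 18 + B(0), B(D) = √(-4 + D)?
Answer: -27004/1563 + 314*I/1563 ≈ -17.277 + 0.2009*I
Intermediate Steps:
r = -14/3 - 2*I/3 (r = 4/3 - (18 + √(-4 + 0))/3 = 4/3 - (18 + √(-4))/3 = 4/3 - (18 + 2*I)/3 = 4/3 + (-6 - 2*I/3) = -14/3 - 2*I/3 ≈ -4.6667 - 0.66667*I)
(-48670 + r*(-785))/(47367 - 44762) = (-48670 + (-14/3 - 2*I/3)*(-785))/(47367 - 44762) = (-48670 + (10990/3 + 1570*I/3))/2605 = (-135020/3 + 1570*I/3)*(1/2605) = -27004/1563 + 314*I/1563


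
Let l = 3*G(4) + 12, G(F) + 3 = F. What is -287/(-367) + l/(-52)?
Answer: 9419/19084 ≈ 0.49355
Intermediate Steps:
G(F) = -3 + F
l = 15 (l = 3*(-3 + 4) + 12 = 3*1 + 12 = 3 + 12 = 15)
-287/(-367) + l/(-52) = -287/(-367) + 15/(-52) = -287*(-1/367) + 15*(-1/52) = 287/367 - 15/52 = 9419/19084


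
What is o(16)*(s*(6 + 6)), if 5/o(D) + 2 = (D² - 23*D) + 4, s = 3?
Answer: -18/11 ≈ -1.6364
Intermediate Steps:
o(D) = 5/(2 + D² - 23*D) (o(D) = 5/(-2 + ((D² - 23*D) + 4)) = 5/(-2 + (4 + D² - 23*D)) = 5/(2 + D² - 23*D))
o(16)*(s*(6 + 6)) = (5/(2 + 16² - 23*16))*(3*(6 + 6)) = (5/(2 + 256 - 368))*(3*12) = (5/(-110))*36 = (5*(-1/110))*36 = -1/22*36 = -18/11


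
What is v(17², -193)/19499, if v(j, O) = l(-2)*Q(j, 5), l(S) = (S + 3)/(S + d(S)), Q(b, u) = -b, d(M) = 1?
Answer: 17/1147 ≈ 0.014821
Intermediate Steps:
l(S) = (3 + S)/(1 + S) (l(S) = (S + 3)/(S + 1) = (3 + S)/(1 + S))
v(j, O) = j (v(j, O) = ((3 - 2)/(1 - 2))*(-j) = (1/(-1))*(-j) = (-1*1)*(-j) = -(-1)*j = j)
v(17², -193)/19499 = 17²/19499 = 289*(1/19499) = 17/1147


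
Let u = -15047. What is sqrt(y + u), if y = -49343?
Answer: I*sqrt(64390) ≈ 253.75*I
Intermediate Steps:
sqrt(y + u) = sqrt(-49343 - 15047) = sqrt(-64390) = I*sqrt(64390)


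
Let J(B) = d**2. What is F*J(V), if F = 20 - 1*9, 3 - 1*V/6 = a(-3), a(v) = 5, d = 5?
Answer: 275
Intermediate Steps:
V = -12 (V = 18 - 6*5 = 18 - 30 = -12)
J(B) = 25 (J(B) = 5**2 = 25)
F = 11 (F = 20 - 9 = 11)
F*J(V) = 11*25 = 275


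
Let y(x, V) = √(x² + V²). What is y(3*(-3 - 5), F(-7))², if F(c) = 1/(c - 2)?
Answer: 46657/81 ≈ 576.01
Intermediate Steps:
F(c) = 1/(-2 + c)
y(x, V) = √(V² + x²)
y(3*(-3 - 5), F(-7))² = (√((1/(-2 - 7))² + (3*(-3 - 5))²))² = (√((1/(-9))² + (3*(-8))²))² = (√((-⅑)² + (-24)²))² = (√(1/81 + 576))² = (√(46657/81))² = (√46657/9)² = 46657/81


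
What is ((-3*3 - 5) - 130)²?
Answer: 20736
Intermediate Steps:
((-3*3 - 5) - 130)² = ((-9 - 5) - 130)² = (-14 - 130)² = (-144)² = 20736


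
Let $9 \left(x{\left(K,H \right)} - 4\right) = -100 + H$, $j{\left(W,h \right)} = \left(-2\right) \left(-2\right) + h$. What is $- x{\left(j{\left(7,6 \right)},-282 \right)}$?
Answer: $\frac{346}{9} \approx 38.444$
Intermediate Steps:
$j{\left(W,h \right)} = 4 + h$
$x{\left(K,H \right)} = - \frac{64}{9} + \frac{H}{9}$ ($x{\left(K,H \right)} = 4 + \frac{-100 + H}{9} = 4 + \left(- \frac{100}{9} + \frac{H}{9}\right) = - \frac{64}{9} + \frac{H}{9}$)
$- x{\left(j{\left(7,6 \right)},-282 \right)} = - (- \frac{64}{9} + \frac{1}{9} \left(-282\right)) = - (- \frac{64}{9} - \frac{94}{3}) = \left(-1\right) \left(- \frac{346}{9}\right) = \frac{346}{9}$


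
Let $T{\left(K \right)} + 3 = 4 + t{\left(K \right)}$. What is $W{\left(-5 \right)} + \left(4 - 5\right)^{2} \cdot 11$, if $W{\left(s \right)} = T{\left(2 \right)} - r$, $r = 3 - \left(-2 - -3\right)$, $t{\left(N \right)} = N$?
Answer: $12$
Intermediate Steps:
$r = 2$ ($r = 3 - \left(-2 + 3\right) = 3 - 1 = 2$)
$T{\left(K \right)} = 1 + K$ ($T{\left(K \right)} = -3 + \left(4 + K\right) = 1 + K$)
$W{\left(s \right)} = 1$ ($W{\left(s \right)} = \left(1 + 2\right) - 2 = 3 - 2 = 1$)
$W{\left(-5 \right)} + \left(4 - 5\right)^{2} \cdot 11 = 1 + \left(4 - 5\right)^{2} \cdot 11 = 1 + \left(-1\right)^{2} \cdot 11 = 1 + 1 \cdot 11 = 1 + 11 = 12$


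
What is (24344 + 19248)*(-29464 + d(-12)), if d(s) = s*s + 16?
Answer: -1277419968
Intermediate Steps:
d(s) = 16 + s**2 (d(s) = s**2 + 16 = 16 + s**2)
(24344 + 19248)*(-29464 + d(-12)) = (24344 + 19248)*(-29464 + (16 + (-12)**2)) = 43592*(-29464 + (16 + 144)) = 43592*(-29464 + 160) = 43592*(-29304) = -1277419968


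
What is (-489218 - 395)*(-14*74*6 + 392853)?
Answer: -189302501481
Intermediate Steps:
(-489218 - 395)*(-14*74*6 + 392853) = -489613*(-1036*6 + 392853) = -489613*(-6216 + 392853) = -489613*386637 = -189302501481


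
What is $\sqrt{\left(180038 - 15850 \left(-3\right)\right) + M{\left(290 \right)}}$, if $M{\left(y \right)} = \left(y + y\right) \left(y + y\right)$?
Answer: $2 \sqrt{140997} \approx 750.99$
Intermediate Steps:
$M{\left(y \right)} = 4 y^{2}$ ($M{\left(y \right)} = 2 y 2 y = 4 y^{2}$)
$\sqrt{\left(180038 - 15850 \left(-3\right)\right) + M{\left(290 \right)}} = \sqrt{\left(180038 - 15850 \left(-3\right)\right) + 4 \cdot 290^{2}} = \sqrt{\left(180038 - -47550\right) + 4 \cdot 84100} = \sqrt{\left(180038 + 47550\right) + 336400} = \sqrt{227588 + 336400} = \sqrt{563988} = 2 \sqrt{140997}$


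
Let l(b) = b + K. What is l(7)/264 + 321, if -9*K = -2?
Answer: 762761/2376 ≈ 321.03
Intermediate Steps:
K = 2/9 (K = -⅑*(-2) = 2/9 ≈ 0.22222)
l(b) = 2/9 + b (l(b) = b + 2/9 = 2/9 + b)
l(7)/264 + 321 = (2/9 + 7)/264 + 321 = (65/9)*(1/264) + 321 = 65/2376 + 321 = 762761/2376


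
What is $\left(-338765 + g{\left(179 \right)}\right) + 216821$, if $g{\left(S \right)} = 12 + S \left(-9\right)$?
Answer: $-123543$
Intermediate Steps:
$g{\left(S \right)} = 12 - 9 S$
$\left(-338765 + g{\left(179 \right)}\right) + 216821 = \left(-338765 + \left(12 - 1611\right)\right) + 216821 = \left(-338765 - 1599\right) + 216821 = -340364 + 216821 = -123543$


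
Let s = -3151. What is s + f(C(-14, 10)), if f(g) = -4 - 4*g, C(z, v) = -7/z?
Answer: -3157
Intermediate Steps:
s + f(C(-14, 10)) = -3151 + (-4 - (-28)/(-14)) = -3151 + (-4 - (-28)*(-1)/14) = -3151 + (-4 - 4*1/2) = -3151 + (-4 - 2) = -3151 - 6 = -3157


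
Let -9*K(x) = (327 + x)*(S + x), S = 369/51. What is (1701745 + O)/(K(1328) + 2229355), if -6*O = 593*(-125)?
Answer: 104902869/121409788 ≈ 0.86404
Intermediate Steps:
S = 123/17 (S = 369*(1/51) = 123/17 ≈ 7.2353)
K(x) = -(327 + x)*(123/17 + x)/9
O = 74125/6 (O = -593*(-125)/6 = -⅙*(-74125) = 74125/6 ≈ 12354.)
(1701745 + O)/(K(1328) + 2229355) = (1701745 + 74125/6)/((-4469/17 - 1894/51*1328 - ⅑*1328²) + 2229355) = 10284595/(6*((-4469/17 - 2515232/51 - ⅑*1763584) + 2229355)) = 10284595/(6*((-4469/17 - 2515232/51 - 1763584/9) + 2229355)) = 10284595/(6*(-37566845/153 + 2229355)) = 10284595/(6*(303524470/153)) = (10284595/6)*(153/303524470) = 104902869/121409788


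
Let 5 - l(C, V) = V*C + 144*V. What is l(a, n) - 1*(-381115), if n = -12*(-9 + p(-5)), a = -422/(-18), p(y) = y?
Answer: 1058968/3 ≈ 3.5299e+5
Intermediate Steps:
a = 211/9 (a = -422*(-1/18) = 211/9 ≈ 23.444)
n = 168 (n = -12*(-9 - 5) = -12*(-14) = 168)
l(C, V) = 5 - 144*V - C*V (l(C, V) = 5 - (V*C + 144*V) = 5 - (C*V + 144*V) = 5 - (144*V + C*V) = 5 + (-144*V - C*V) = 5 - 144*V - C*V)
l(a, n) - 1*(-381115) = (5 - 144*168 - 1*211/9*168) - 1*(-381115) = (5 - 24192 - 11816/3) + 381115 = -84377/3 + 381115 = 1058968/3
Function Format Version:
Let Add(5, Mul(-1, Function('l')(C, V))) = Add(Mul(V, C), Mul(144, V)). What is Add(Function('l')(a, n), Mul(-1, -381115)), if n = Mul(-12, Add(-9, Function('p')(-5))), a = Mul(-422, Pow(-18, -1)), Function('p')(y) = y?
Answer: Rational(1058968, 3) ≈ 3.5299e+5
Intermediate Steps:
a = Rational(211, 9) (a = Mul(-422, Rational(-1, 18)) = Rational(211, 9) ≈ 23.444)
n = 168 (n = Mul(-12, Add(-9, -5)) = Mul(-12, -14) = 168)
Function('l')(C, V) = Add(5, Mul(-144, V), Mul(-1, C, V)) (Function('l')(C, V) = Add(5, Mul(-1, Add(Mul(V, C), Mul(144, V)))) = Add(5, Mul(-1, Add(Mul(C, V), Mul(144, V)))) = Add(5, Mul(-1, Add(Mul(144, V), Mul(C, V)))) = Add(5, Add(Mul(-144, V), Mul(-1, C, V))) = Add(5, Mul(-144, V), Mul(-1, C, V)))
Add(Function('l')(a, n), Mul(-1, -381115)) = Add(Add(5, Mul(-144, 168), Mul(-1, Rational(211, 9), 168)), Mul(-1, -381115)) = Add(Add(5, -24192, Rational(-11816, 3)), 381115) = Add(Rational(-84377, 3), 381115) = Rational(1058968, 3)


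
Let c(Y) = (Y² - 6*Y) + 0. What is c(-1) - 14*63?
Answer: -875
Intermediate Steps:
c(Y) = Y² - 6*Y
c(-1) - 14*63 = -(-6 - 1) - 14*63 = -1*(-7) - 882 = 7 - 882 = -875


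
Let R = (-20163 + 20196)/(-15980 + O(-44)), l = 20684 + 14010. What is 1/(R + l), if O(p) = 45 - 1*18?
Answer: 15953/553473349 ≈ 2.8823e-5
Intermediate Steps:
O(p) = 27 (O(p) = 45 - 18 = 27)
l = 34694
R = -33/15953 (R = (-20163 + 20196)/(-15980 + 27) = 33/(-15953) = 33*(-1/15953) = -33/15953 ≈ -0.0020686)
1/(R + l) = 1/(-33/15953 + 34694) = 1/(553473349/15953) = 15953/553473349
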